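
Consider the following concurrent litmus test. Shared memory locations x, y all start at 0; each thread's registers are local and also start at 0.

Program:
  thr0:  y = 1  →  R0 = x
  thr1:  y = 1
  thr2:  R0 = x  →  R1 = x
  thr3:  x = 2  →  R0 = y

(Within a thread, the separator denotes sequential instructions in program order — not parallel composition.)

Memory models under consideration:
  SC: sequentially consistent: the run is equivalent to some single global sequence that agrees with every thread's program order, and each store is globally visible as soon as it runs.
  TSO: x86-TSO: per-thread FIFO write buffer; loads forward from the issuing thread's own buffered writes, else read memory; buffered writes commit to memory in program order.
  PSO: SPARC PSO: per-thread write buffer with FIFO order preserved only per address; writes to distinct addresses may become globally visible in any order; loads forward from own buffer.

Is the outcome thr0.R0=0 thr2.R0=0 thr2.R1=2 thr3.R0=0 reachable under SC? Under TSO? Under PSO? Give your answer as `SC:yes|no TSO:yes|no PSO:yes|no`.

outcome vector order: (thr0.R0,thr2.R0,thr2.R1,thr3.R0)
SC (9): 0001 0021 0221 2000 2001 2020 2021 2220 2221
TSO (12): 0000 0001 0020 0021 0220 0221 2000 2001 2020 2021 2220 2221
PSO (12): 0000 0001 0020 0021 0220 0221 2000 2001 2020 2021 2220 2221
target 0020 ∈ {TSO,PSO}

SC:no TSO:yes PSO:yes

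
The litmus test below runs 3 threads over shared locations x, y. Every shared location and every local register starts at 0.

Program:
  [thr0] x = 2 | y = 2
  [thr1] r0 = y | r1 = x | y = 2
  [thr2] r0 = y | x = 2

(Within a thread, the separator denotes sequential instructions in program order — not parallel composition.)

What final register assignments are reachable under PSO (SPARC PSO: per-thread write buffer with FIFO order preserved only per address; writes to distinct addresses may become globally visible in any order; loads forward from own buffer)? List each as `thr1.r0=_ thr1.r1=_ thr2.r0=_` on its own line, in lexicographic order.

outcome vector order: (thr1.r0,thr1.r1,thr2.r0)
|PSO outcomes| = 8

thr1.r0=0 thr1.r1=0 thr2.r0=0
thr1.r0=0 thr1.r1=0 thr2.r0=2
thr1.r0=0 thr1.r1=2 thr2.r0=0
thr1.r0=0 thr1.r1=2 thr2.r0=2
thr1.r0=2 thr1.r1=0 thr2.r0=0
thr1.r0=2 thr1.r1=0 thr2.r0=2
thr1.r0=2 thr1.r1=2 thr2.r0=0
thr1.r0=2 thr1.r1=2 thr2.r0=2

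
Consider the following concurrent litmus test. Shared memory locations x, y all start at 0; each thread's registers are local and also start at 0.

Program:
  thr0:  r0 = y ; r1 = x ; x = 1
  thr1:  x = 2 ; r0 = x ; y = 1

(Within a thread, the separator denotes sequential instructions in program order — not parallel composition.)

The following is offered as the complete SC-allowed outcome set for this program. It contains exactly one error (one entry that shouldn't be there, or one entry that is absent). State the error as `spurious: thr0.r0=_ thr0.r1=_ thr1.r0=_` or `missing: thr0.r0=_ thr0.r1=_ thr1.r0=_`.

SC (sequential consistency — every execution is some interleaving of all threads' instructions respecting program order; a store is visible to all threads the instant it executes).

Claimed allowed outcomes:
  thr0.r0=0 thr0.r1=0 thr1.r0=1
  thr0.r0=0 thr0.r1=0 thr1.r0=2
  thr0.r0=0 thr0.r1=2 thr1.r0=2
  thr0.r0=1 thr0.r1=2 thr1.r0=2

outcome vector order: (thr0.r0,thr0.r1,thr1.r0)
under SC → 001 002 021 022 122
SC∖claimed = {021}

missing: thr0.r0=0 thr0.r1=2 thr1.r0=1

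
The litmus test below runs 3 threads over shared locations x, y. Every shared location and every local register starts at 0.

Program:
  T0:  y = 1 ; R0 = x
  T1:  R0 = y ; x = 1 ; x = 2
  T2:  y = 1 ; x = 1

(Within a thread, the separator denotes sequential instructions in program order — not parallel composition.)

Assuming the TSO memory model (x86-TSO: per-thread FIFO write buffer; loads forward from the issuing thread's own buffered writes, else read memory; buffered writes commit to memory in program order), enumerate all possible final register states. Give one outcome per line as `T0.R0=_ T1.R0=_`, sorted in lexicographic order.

outcome vector order: (T0.R0,T1.R0)
|TSO outcomes| = 6

T0.R0=0 T1.R0=0
T0.R0=0 T1.R0=1
T0.R0=1 T1.R0=0
T0.R0=1 T1.R0=1
T0.R0=2 T1.R0=0
T0.R0=2 T1.R0=1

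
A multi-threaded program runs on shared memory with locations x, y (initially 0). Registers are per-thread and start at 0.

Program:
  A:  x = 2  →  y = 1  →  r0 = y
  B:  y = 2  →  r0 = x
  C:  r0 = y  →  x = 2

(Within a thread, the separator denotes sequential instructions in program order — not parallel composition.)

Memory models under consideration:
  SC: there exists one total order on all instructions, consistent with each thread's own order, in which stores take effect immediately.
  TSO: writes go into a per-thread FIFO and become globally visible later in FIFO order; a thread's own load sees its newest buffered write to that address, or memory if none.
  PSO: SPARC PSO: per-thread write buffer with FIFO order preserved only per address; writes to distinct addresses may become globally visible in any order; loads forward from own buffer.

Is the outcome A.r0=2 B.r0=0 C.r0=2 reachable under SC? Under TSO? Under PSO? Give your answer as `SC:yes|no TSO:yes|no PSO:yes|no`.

outcome vector order: (A.r0,B.r0,C.r0)
SC (9): 100, 101, 102, 120, 121, 122, 220, 221, 222
TSO (12): 100, 101, 102, 120, 121, 122, 200, 201, 202, 220, 221, 222
PSO (12): 100, 101, 102, 120, 121, 122, 200, 201, 202, 220, 221, 222
target 202 ∈ {TSO,PSO}

SC:no TSO:yes PSO:yes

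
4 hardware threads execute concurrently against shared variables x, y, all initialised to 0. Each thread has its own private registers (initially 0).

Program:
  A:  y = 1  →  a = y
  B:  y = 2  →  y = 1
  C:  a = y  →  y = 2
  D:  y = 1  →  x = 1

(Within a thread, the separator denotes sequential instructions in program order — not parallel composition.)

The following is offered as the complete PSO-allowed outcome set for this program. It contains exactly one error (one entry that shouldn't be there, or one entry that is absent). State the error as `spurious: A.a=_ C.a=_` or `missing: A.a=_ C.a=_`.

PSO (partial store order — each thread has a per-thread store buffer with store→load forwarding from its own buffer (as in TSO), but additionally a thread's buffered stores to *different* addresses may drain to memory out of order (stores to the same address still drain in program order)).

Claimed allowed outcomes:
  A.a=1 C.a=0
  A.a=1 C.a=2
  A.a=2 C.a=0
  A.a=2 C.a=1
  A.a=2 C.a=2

outcome vector order: (A.a,C.a)
PSO: 6 outcomes — {1/0, 1/1, 1/2, 2/0, 2/1, 2/2}
PSO∖claimed = {1/1}

missing: A.a=1 C.a=1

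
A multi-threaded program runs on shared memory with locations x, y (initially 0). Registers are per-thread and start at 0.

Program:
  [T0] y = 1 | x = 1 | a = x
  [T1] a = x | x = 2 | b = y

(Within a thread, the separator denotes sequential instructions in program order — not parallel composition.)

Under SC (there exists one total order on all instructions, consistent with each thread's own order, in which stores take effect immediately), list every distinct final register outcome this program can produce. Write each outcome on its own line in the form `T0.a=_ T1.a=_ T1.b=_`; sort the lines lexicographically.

outcome vector order: (T0.a,T1.a,T1.b)
|SC outcomes| = 5

T0.a=1 T1.a=0 T1.b=0
T0.a=1 T1.a=0 T1.b=1
T0.a=1 T1.a=1 T1.b=1
T0.a=2 T1.a=0 T1.b=1
T0.a=2 T1.a=1 T1.b=1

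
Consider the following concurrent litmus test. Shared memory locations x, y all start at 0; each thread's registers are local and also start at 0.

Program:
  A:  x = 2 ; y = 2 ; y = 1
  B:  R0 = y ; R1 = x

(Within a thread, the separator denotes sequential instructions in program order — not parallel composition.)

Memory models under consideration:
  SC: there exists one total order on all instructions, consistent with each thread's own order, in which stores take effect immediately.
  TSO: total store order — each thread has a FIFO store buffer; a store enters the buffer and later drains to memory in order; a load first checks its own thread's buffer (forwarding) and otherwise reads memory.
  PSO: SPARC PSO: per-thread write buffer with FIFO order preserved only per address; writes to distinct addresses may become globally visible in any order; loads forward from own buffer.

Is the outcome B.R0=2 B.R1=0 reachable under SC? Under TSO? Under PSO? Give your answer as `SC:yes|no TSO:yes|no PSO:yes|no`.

SC:no TSO:no PSO:yes

outcome vector order: (B.R0,B.R1)
SC: 4 outcomes — {(0,0), (0,2), (1,2), (2,2)}
TSO: 4 outcomes — {(0,0), (0,2), (1,2), (2,2)}
PSO: 6 outcomes — {(0,0), (0,2), (1,0), (1,2), (2,0), (2,2)}
target (2,0) ∈ {PSO}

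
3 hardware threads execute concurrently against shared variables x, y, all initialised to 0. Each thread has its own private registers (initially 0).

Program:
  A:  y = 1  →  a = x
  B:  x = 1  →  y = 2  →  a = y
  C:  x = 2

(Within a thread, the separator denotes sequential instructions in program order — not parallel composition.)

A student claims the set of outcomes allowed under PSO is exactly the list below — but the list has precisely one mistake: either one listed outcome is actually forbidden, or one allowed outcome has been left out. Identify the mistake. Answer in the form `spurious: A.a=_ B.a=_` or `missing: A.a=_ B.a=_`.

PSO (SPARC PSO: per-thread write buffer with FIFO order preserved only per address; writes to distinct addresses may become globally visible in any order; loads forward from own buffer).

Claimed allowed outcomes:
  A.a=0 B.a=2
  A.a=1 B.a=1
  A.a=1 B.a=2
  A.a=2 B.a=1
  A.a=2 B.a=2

outcome vector order: (A.a,B.a)
PSO (6): 01; 02; 11; 12; 21; 22
PSO∖claimed = {01}

missing: A.a=0 B.a=1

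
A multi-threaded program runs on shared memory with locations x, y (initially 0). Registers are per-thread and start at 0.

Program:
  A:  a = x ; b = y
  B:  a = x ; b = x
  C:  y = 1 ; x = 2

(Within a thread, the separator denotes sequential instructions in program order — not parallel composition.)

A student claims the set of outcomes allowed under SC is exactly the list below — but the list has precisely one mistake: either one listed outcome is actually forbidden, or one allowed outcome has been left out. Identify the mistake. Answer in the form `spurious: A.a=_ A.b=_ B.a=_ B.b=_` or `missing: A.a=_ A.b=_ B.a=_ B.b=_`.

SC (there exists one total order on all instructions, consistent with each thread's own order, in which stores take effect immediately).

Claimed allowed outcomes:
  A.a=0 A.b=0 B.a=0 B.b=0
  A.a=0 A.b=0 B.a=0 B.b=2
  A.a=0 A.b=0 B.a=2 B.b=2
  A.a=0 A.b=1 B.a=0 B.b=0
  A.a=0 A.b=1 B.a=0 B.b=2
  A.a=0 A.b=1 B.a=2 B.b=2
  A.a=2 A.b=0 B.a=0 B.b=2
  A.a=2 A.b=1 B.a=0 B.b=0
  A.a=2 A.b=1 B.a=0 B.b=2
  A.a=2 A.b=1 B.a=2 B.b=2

outcome vector order: (A.a,A.b,B.a,B.b)
[SC] allowed = {(0,0,0,0) (0,0,0,2) (0,0,2,2) (0,1,0,0) (0,1,0,2) (0,1,2,2) (2,1,0,0) (2,1,0,2) (2,1,2,2)}
claimed∖SC = {(2,0,0,2)}

spurious: A.a=2 A.b=0 B.a=0 B.b=2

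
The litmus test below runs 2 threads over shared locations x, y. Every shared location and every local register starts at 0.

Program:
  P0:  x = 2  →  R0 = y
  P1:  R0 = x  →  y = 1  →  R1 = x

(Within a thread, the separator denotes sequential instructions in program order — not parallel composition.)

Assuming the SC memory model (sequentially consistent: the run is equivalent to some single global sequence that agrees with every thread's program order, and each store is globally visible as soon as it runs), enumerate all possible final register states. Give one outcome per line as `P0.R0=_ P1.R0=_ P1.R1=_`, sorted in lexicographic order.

P0.R0=0 P1.R0=0 P1.R1=2
P0.R0=0 P1.R0=2 P1.R1=2
P0.R0=1 P1.R0=0 P1.R1=0
P0.R0=1 P1.R0=0 P1.R1=2
P0.R0=1 P1.R0=2 P1.R1=2

outcome vector order: (P0.R0,P1.R0,P1.R1)
|SC outcomes| = 5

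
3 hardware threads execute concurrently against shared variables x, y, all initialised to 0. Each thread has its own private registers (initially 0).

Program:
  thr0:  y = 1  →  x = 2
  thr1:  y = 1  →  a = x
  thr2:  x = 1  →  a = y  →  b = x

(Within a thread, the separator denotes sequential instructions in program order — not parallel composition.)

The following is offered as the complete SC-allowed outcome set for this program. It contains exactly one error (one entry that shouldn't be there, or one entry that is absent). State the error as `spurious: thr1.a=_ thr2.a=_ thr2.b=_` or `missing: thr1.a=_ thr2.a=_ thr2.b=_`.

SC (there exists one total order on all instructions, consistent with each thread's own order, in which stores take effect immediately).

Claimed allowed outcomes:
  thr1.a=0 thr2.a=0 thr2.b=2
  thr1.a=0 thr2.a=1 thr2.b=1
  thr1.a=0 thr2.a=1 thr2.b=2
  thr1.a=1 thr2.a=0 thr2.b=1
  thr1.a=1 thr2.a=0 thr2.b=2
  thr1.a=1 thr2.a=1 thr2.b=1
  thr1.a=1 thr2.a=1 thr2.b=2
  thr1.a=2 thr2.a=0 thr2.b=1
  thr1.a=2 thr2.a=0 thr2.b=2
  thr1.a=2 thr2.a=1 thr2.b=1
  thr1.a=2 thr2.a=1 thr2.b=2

spurious: thr1.a=0 thr2.a=0 thr2.b=2

outcome vector order: (thr1.a,thr2.a,thr2.b)
under SC → <0 1 1> <0 1 2> <1 0 1> <1 0 2> <1 1 1> <1 1 2> <2 0 1> <2 0 2> <2 1 1> <2 1 2>
claimed∖SC = {<0 0 2>}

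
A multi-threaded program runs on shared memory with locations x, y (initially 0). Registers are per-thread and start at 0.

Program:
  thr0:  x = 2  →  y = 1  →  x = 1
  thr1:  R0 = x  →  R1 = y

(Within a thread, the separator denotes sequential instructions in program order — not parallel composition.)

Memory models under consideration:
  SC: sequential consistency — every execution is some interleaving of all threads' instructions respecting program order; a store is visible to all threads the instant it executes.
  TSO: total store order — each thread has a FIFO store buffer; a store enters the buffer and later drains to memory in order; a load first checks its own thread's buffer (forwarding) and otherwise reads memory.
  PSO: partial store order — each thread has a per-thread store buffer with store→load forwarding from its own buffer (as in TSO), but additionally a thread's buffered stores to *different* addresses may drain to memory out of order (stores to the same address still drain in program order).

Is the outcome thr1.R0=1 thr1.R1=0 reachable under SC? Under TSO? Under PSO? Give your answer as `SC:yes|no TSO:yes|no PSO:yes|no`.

outcome vector order: (thr1.R0,thr1.R1)
[SC] allowed = {<0 0>; <0 1>; <1 1>; <2 0>; <2 1>}
[TSO] allowed = {<0 0>; <0 1>; <1 1>; <2 0>; <2 1>}
[PSO] allowed = {<0 0>; <0 1>; <1 0>; <1 1>; <2 0>; <2 1>}
target <1 0> ∈ {PSO}

SC:no TSO:no PSO:yes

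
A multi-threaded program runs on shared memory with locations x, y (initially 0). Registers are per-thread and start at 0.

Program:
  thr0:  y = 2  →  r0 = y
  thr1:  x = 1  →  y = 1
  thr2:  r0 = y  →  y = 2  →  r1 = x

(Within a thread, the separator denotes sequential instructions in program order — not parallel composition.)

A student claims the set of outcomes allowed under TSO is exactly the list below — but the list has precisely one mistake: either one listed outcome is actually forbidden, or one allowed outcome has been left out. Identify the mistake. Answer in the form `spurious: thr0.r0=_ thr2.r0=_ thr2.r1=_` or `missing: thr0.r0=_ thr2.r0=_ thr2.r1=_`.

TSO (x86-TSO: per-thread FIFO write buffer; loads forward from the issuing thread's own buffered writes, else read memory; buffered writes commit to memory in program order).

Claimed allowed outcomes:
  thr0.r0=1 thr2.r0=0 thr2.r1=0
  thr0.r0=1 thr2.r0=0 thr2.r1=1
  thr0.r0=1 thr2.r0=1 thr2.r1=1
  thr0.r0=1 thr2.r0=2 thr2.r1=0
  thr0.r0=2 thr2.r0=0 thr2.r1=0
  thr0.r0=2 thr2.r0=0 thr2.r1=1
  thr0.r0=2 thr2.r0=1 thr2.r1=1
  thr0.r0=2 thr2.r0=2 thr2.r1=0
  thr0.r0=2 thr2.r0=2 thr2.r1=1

missing: thr0.r0=1 thr2.r0=2 thr2.r1=1

outcome vector order: (thr0.r0,thr2.r0,thr2.r1)
under TSO → (1,0,0) (1,0,1) (1,1,1) (1,2,0) (1,2,1) (2,0,0) (2,0,1) (2,1,1) (2,2,0) (2,2,1)
TSO∖claimed = {(1,2,1)}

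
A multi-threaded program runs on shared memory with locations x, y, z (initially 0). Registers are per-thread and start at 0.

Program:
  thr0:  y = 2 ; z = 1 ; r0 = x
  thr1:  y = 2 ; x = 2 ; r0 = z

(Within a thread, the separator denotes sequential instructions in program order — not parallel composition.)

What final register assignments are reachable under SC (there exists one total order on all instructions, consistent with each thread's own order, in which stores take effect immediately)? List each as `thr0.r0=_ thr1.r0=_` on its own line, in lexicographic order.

outcome vector order: (thr0.r0,thr1.r0)
|SC outcomes| = 3

thr0.r0=0 thr1.r0=1
thr0.r0=2 thr1.r0=0
thr0.r0=2 thr1.r0=1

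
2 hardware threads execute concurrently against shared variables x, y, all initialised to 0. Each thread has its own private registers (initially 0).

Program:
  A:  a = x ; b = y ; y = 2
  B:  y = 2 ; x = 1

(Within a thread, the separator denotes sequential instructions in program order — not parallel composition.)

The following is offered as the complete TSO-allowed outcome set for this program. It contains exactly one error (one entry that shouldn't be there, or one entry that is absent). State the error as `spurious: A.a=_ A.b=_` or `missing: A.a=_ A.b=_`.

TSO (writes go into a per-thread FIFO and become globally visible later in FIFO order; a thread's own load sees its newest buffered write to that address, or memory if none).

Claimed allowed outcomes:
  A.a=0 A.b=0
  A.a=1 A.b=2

outcome vector order: (A.a,A.b)
[TSO] allowed = {<0 0> <0 2> <1 2>}
TSO∖claimed = {<0 2>}

missing: A.a=0 A.b=2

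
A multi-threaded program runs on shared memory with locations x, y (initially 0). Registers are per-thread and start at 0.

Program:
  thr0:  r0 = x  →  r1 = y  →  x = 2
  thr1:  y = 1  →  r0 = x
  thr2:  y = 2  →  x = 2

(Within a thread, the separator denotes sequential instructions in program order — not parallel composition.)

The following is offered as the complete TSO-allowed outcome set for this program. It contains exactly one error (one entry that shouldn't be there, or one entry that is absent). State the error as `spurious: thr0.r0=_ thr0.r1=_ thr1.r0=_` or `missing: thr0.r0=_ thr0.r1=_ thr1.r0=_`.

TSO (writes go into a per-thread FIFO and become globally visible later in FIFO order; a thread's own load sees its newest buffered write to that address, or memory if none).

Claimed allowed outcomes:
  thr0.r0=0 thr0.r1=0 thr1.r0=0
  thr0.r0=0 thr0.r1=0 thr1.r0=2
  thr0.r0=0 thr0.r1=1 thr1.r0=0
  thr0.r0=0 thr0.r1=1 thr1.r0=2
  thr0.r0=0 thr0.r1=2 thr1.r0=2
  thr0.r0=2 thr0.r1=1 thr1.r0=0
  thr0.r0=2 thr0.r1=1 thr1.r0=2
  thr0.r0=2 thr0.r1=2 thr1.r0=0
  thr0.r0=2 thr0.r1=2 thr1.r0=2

outcome vector order: (thr0.r0,thr0.r1,thr1.r0)
under TSO → 000 002 010 012 020 022 210 212 220 222
TSO∖claimed = {020}

missing: thr0.r0=0 thr0.r1=2 thr1.r0=0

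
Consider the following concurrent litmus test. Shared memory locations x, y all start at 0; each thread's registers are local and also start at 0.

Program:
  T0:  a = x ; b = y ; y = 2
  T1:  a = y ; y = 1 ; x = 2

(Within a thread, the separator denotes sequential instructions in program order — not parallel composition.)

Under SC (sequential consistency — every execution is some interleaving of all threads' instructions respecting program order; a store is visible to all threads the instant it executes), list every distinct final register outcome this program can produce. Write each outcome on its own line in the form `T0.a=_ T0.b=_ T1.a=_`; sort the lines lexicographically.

T0.a=0 T0.b=0 T1.a=0
T0.a=0 T0.b=0 T1.a=2
T0.a=0 T0.b=1 T1.a=0
T0.a=2 T0.b=1 T1.a=0

outcome vector order: (T0.a,T0.b,T1.a)
|SC outcomes| = 4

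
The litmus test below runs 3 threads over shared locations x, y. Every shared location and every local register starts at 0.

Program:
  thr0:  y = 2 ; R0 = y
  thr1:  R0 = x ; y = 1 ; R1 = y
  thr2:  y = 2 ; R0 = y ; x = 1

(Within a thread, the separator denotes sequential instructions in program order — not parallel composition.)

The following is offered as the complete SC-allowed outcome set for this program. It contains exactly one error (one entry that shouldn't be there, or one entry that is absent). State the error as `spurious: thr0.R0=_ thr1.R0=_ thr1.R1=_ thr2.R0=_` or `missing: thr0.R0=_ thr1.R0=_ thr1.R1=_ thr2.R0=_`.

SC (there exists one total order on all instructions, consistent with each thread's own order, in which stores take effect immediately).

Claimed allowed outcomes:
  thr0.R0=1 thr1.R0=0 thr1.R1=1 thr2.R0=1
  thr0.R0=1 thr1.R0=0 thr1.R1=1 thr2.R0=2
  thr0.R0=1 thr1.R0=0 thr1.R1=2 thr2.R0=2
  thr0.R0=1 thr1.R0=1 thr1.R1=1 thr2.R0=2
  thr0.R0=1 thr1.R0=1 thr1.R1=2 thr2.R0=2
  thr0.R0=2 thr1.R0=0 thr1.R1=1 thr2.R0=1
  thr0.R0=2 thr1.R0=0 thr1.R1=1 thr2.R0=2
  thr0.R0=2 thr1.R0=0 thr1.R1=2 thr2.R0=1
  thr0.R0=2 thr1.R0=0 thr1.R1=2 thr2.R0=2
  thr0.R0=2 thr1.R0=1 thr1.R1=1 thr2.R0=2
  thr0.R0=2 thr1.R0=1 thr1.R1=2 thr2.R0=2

outcome vector order: (thr0.R0,thr1.R0,thr1.R1,thr2.R0)
[SC] allowed = {1/0/1/1 1/0/1/2 1/0/2/2 1/1/1/2 2/0/1/1 2/0/1/2 2/0/2/1 2/0/2/2 2/1/1/2 2/1/2/2}
claimed∖SC = {1/1/2/2}

spurious: thr0.R0=1 thr1.R0=1 thr1.R1=2 thr2.R0=2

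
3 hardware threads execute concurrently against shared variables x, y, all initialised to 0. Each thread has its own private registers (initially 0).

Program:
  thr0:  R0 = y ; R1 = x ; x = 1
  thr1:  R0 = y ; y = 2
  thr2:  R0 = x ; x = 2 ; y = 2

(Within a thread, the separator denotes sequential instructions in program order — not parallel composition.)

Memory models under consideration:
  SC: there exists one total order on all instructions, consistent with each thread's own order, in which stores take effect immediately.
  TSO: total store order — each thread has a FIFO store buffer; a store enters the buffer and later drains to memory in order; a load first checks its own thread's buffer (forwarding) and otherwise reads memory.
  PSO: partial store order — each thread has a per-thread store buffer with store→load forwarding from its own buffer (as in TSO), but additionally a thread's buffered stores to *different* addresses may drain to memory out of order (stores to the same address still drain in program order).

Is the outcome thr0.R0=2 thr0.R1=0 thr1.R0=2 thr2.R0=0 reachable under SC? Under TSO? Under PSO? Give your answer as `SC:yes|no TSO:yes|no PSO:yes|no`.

outcome vector order: (thr0.R0,thr0.R1,thr1.R0,thr2.R0)
[SC] allowed = {0/0/0/0; 0/0/0/1; 0/0/2/0; 0/0/2/1; 0/2/0/0; 0/2/2/0; 2/0/0/0; 2/0/0/1; 2/2/0/0; 2/2/2/0}
[TSO] allowed = {0/0/0/0; 0/0/0/1; 0/0/2/0; 0/0/2/1; 0/2/0/0; 0/2/2/0; 2/0/0/0; 2/0/0/1; 2/2/0/0; 2/2/2/0}
[PSO] allowed = {0/0/0/0; 0/0/0/1; 0/0/2/0; 0/0/2/1; 0/2/0/0; 0/2/2/0; 2/0/0/0; 2/0/0/1; 2/0/2/0; 2/2/0/0; 2/2/2/0}
target 2/0/2/0 ∈ {PSO}

SC:no TSO:no PSO:yes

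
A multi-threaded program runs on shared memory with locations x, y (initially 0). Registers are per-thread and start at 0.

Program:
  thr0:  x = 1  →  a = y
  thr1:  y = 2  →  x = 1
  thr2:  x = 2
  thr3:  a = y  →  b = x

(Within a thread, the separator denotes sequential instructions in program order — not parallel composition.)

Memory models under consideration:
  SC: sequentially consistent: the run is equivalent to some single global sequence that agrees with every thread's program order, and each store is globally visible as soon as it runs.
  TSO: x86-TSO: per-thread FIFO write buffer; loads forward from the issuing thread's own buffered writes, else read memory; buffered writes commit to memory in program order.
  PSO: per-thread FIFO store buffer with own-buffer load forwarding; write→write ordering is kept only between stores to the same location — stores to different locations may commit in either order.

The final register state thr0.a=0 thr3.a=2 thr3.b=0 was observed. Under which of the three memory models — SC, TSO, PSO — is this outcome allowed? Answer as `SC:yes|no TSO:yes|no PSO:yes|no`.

outcome vector order: (thr0.a,thr3.a,thr3.b)
SC: 11 outcomes — {0/0/0 0/0/1 0/0/2 0/2/1 0/2/2 2/0/0 2/0/1 2/0/2 2/2/0 2/2/1 2/2/2}
TSO: 12 outcomes — {0/0/0 0/0/1 0/0/2 0/2/0 0/2/1 0/2/2 2/0/0 2/0/1 2/0/2 2/2/0 2/2/1 2/2/2}
PSO: 12 outcomes — {0/0/0 0/0/1 0/0/2 0/2/0 0/2/1 0/2/2 2/0/0 2/0/1 2/0/2 2/2/0 2/2/1 2/2/2}
target 0/2/0 ∈ {TSO,PSO}

SC:no TSO:yes PSO:yes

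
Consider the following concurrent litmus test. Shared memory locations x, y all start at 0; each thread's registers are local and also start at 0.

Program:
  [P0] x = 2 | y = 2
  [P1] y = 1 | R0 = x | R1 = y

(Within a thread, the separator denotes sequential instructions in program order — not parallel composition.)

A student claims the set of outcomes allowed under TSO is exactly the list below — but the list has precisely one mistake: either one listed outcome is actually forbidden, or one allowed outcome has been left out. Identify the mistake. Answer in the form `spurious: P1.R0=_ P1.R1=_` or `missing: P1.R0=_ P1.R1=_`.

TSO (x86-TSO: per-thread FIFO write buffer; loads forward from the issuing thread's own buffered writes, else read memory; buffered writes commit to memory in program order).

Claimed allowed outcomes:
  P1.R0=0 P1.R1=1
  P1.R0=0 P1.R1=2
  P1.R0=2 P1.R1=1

missing: P1.R0=2 P1.R1=2

outcome vector order: (P1.R0,P1.R1)
TSO (4): 0/1; 0/2; 2/1; 2/2
TSO∖claimed = {2/2}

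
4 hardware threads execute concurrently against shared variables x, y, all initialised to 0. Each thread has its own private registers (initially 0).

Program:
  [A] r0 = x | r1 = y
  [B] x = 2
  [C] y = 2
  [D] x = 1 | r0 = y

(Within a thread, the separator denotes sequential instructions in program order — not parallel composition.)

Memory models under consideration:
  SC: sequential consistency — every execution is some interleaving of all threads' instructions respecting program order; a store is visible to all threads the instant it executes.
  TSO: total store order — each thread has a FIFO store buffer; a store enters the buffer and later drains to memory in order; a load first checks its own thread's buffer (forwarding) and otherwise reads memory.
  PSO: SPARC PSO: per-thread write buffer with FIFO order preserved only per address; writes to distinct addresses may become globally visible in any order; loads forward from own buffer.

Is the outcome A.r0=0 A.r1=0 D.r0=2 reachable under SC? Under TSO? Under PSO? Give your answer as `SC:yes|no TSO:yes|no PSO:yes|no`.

outcome vector order: (A.r0,A.r1,D.r0)
[SC] allowed = {0/0/0; 0/0/2; 0/2/0; 0/2/2; 1/0/0; 1/0/2; 1/2/0; 1/2/2; 2/0/0; 2/0/2; 2/2/0; 2/2/2}
[TSO] allowed = {0/0/0; 0/0/2; 0/2/0; 0/2/2; 1/0/0; 1/0/2; 1/2/0; 1/2/2; 2/0/0; 2/0/2; 2/2/0; 2/2/2}
[PSO] allowed = {0/0/0; 0/0/2; 0/2/0; 0/2/2; 1/0/0; 1/0/2; 1/2/0; 1/2/2; 2/0/0; 2/0/2; 2/2/0; 2/2/2}
target 0/0/2 ∈ {SC,TSO,PSO}

SC:yes TSO:yes PSO:yes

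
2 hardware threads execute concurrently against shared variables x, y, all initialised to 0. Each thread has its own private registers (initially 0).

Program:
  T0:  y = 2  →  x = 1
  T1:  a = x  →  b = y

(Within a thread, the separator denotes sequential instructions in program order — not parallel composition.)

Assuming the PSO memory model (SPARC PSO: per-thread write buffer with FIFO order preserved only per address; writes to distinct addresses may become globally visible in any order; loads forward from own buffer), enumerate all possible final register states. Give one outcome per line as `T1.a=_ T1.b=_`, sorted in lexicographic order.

outcome vector order: (T1.a,T1.b)
|PSO outcomes| = 4

T1.a=0 T1.b=0
T1.a=0 T1.b=2
T1.a=1 T1.b=0
T1.a=1 T1.b=2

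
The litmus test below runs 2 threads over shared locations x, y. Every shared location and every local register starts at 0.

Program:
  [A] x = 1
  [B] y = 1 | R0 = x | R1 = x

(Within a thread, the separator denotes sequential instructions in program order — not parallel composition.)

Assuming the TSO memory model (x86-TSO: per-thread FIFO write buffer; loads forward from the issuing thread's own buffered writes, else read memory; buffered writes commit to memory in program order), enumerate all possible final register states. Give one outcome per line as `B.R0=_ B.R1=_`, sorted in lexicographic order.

outcome vector order: (B.R0,B.R1)
|TSO outcomes| = 3

B.R0=0 B.R1=0
B.R0=0 B.R1=1
B.R0=1 B.R1=1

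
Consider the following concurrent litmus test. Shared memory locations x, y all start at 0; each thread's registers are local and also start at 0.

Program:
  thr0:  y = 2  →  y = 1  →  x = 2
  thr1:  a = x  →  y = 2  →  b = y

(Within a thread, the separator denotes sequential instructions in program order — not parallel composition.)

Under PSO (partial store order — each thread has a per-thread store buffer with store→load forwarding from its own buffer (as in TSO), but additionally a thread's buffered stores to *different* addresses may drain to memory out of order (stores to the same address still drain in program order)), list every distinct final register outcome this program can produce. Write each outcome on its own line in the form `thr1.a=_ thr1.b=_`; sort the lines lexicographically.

outcome vector order: (thr1.a,thr1.b)
|PSO outcomes| = 4

thr1.a=0 thr1.b=1
thr1.a=0 thr1.b=2
thr1.a=2 thr1.b=1
thr1.a=2 thr1.b=2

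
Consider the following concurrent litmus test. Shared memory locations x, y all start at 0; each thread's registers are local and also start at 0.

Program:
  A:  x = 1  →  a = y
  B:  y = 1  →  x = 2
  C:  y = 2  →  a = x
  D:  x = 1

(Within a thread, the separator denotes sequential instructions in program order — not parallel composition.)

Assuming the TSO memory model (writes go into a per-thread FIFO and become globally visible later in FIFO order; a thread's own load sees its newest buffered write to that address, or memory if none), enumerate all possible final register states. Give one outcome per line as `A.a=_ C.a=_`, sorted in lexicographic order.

outcome vector order: (A.a,C.a)
|TSO outcomes| = 9

A.a=0 C.a=0
A.a=0 C.a=1
A.a=0 C.a=2
A.a=1 C.a=0
A.a=1 C.a=1
A.a=1 C.a=2
A.a=2 C.a=0
A.a=2 C.a=1
A.a=2 C.a=2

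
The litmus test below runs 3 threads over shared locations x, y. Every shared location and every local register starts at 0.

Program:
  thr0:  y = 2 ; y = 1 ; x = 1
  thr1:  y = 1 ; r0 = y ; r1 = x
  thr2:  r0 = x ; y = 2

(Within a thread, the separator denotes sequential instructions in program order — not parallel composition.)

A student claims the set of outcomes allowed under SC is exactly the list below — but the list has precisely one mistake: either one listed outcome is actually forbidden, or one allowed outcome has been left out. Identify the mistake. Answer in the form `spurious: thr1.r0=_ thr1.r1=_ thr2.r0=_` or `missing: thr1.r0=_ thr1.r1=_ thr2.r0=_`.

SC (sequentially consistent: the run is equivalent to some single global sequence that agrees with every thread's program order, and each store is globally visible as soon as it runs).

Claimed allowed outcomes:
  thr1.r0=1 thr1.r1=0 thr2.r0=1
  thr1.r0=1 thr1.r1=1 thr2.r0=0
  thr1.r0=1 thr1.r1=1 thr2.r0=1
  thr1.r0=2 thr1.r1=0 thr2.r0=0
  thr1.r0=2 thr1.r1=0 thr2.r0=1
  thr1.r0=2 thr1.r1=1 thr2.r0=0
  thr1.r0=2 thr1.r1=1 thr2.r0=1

outcome vector order: (thr1.r0,thr1.r1,thr2.r0)
SC: 8 outcomes — {(1,0,0); (1,0,1); (1,1,0); (1,1,1); (2,0,0); (2,0,1); (2,1,0); (2,1,1)}
SC∖claimed = {(1,0,0)}

missing: thr1.r0=1 thr1.r1=0 thr2.r0=0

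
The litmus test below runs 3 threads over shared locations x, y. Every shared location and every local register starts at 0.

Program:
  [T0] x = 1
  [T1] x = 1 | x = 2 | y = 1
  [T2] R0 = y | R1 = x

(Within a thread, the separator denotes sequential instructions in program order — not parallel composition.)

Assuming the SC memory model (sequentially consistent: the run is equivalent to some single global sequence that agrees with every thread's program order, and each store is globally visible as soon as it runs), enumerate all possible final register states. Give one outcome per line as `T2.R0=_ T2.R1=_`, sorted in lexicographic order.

T2.R0=0 T2.R1=0
T2.R0=0 T2.R1=1
T2.R0=0 T2.R1=2
T2.R0=1 T2.R1=1
T2.R0=1 T2.R1=2

outcome vector order: (T2.R0,T2.R1)
|SC outcomes| = 5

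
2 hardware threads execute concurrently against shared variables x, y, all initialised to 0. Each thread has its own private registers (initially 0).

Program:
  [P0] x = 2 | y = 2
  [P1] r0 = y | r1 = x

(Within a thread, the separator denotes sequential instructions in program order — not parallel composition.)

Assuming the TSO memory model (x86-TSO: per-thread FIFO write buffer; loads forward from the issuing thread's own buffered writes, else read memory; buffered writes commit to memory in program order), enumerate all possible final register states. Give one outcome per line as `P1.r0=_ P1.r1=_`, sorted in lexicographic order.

P1.r0=0 P1.r1=0
P1.r0=0 P1.r1=2
P1.r0=2 P1.r1=2

outcome vector order: (P1.r0,P1.r1)
|TSO outcomes| = 3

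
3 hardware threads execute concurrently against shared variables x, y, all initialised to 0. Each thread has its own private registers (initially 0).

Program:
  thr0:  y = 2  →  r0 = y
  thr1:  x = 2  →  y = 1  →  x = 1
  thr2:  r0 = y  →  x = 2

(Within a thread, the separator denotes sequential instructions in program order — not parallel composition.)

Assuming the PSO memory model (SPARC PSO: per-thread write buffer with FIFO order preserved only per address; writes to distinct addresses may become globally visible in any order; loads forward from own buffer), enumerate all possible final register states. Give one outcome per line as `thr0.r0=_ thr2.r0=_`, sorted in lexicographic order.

thr0.r0=1 thr2.r0=0
thr0.r0=1 thr2.r0=1
thr0.r0=1 thr2.r0=2
thr0.r0=2 thr2.r0=0
thr0.r0=2 thr2.r0=1
thr0.r0=2 thr2.r0=2

outcome vector order: (thr0.r0,thr2.r0)
|PSO outcomes| = 6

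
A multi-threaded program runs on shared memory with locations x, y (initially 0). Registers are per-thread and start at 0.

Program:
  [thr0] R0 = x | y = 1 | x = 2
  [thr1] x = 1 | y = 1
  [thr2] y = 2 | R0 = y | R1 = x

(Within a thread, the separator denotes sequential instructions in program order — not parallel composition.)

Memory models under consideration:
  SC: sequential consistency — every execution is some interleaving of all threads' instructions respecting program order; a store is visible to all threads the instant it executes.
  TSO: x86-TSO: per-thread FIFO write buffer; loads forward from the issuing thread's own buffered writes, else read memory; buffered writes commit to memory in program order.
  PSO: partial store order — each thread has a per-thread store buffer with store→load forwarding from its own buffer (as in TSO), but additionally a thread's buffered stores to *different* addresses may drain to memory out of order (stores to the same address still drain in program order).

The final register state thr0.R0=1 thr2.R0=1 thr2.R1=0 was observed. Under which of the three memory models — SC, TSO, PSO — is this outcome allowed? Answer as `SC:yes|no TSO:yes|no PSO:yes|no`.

outcome vector order: (thr0.R0,thr2.R0,thr2.R1)
SC: 11 outcomes — {010; 011; 012; 020; 021; 022; 111; 112; 120; 121; 122}
TSO: 11 outcomes — {010; 011; 012; 020; 021; 022; 111; 112; 120; 121; 122}
PSO: 12 outcomes — {010; 011; 012; 020; 021; 022; 110; 111; 112; 120; 121; 122}
target 110 ∈ {PSO}

SC:no TSO:no PSO:yes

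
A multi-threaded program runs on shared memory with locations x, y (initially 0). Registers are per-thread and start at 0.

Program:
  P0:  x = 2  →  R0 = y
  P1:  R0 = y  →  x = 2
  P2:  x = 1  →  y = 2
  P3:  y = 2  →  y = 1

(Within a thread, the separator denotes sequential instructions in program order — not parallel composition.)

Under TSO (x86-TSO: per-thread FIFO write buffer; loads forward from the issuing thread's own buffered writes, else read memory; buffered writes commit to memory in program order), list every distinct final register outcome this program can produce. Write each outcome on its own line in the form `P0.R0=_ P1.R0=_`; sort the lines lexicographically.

outcome vector order: (P0.R0,P1.R0)
|TSO outcomes| = 9

P0.R0=0 P1.R0=0
P0.R0=0 P1.R0=1
P0.R0=0 P1.R0=2
P0.R0=1 P1.R0=0
P0.R0=1 P1.R0=1
P0.R0=1 P1.R0=2
P0.R0=2 P1.R0=0
P0.R0=2 P1.R0=1
P0.R0=2 P1.R0=2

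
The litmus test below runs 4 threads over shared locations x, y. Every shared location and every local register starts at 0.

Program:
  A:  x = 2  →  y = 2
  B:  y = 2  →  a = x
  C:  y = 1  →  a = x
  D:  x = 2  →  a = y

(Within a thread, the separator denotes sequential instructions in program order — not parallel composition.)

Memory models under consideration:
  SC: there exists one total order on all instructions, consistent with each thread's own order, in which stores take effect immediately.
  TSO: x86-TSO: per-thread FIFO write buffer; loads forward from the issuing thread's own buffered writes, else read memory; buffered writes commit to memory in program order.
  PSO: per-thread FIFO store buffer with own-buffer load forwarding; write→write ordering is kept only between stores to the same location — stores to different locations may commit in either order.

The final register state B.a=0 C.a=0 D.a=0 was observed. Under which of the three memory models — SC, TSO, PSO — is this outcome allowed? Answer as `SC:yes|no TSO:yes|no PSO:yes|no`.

SC:no TSO:yes PSO:yes

outcome vector order: (B.a,C.a,D.a)
SC: 9 outcomes — {(0,0,1) (0,0,2) (0,2,1) (0,2,2) (2,0,1) (2,0,2) (2,2,0) (2,2,1) (2,2,2)}
TSO: 12 outcomes — {(0,0,0) (0,0,1) (0,0,2) (0,2,0) (0,2,1) (0,2,2) (2,0,0) (2,0,1) (2,0,2) (2,2,0) (2,2,1) (2,2,2)}
PSO: 12 outcomes — {(0,0,0) (0,0,1) (0,0,2) (0,2,0) (0,2,1) (0,2,2) (2,0,0) (2,0,1) (2,0,2) (2,2,0) (2,2,1) (2,2,2)}
target (0,0,0) ∈ {TSO,PSO}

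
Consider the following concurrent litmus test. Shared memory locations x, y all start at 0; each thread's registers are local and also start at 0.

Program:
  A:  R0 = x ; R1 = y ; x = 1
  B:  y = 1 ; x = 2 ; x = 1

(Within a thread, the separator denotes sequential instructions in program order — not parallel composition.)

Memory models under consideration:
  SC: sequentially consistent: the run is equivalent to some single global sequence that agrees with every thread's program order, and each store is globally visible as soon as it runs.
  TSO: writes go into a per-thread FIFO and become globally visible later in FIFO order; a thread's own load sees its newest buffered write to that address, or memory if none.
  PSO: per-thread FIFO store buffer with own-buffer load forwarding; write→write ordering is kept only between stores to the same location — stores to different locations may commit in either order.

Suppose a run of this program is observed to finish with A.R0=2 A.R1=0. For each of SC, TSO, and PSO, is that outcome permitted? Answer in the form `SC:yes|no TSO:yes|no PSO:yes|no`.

SC:no TSO:no PSO:yes

outcome vector order: (A.R0,A.R1)
SC (4): (0,0) (0,1) (1,1) (2,1)
TSO (4): (0,0) (0,1) (1,1) (2,1)
PSO (6): (0,0) (0,1) (1,0) (1,1) (2,0) (2,1)
target (2,0) ∈ {PSO}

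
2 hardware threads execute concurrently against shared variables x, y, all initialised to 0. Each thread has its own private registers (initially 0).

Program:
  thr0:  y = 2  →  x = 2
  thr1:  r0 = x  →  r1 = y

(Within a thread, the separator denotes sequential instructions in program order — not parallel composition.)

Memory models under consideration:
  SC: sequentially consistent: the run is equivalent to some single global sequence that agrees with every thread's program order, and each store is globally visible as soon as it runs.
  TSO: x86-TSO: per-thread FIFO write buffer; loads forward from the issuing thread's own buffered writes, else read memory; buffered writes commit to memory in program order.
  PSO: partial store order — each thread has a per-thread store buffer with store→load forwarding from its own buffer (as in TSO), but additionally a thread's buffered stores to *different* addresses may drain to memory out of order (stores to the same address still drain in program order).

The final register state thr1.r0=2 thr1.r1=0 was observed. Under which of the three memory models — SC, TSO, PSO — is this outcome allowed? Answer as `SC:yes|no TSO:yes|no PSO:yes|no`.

SC:no TSO:no PSO:yes

outcome vector order: (thr1.r0,thr1.r1)
[SC] allowed = {00; 02; 22}
[TSO] allowed = {00; 02; 22}
[PSO] allowed = {00; 02; 20; 22}
target 20 ∈ {PSO}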